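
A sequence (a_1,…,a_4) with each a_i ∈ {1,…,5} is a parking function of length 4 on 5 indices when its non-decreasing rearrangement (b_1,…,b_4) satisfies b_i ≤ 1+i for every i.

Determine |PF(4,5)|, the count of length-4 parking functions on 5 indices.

432

Count = 2·6^3 = 2·216 = 432 [KW]
Check (4,2,4,1) → sorted (1,2,4,4): b_i ≤ 1+i ∀i, a PF.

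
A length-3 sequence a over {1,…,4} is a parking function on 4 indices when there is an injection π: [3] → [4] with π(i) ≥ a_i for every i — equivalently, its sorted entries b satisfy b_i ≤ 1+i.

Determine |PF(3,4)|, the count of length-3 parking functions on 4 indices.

50

Count = (4−3+1)·(4+1)^(3−1) = 2·25 = 50 [KW]
Check (3,1,1) → sorted (1,1,3): b_i ≤ 1+i ∀i, a PF.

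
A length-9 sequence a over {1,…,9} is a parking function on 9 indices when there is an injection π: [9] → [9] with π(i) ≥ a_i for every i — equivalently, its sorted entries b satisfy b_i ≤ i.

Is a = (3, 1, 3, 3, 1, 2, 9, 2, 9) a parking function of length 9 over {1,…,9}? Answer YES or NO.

NO

Order a: b = (1, 1, 2, 2, 3, 3, 3, 9, 9).
  b_1=1 ≤ 1
  b_2=1 ≤ 2
  b_3=2 ≤ 3
  b_4=2 ≤ 4
  b_5=3 ≤ 5
  b_6=3 ≤ 6
  b_7=3 ≤ 7
  b_8=9 > 8
  fails at i=8 ⇒ NO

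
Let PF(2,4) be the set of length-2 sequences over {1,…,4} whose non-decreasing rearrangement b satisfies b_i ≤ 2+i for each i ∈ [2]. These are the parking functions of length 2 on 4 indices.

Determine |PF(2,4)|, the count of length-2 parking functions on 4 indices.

15

|PF(2,4)| = (4+1−2)·(4+1)^{2−1} = 3×5 = 15 [KW]
One tuple (1,1) → sorted (1,1): b_i ≤ 2+i ∀i, a PF.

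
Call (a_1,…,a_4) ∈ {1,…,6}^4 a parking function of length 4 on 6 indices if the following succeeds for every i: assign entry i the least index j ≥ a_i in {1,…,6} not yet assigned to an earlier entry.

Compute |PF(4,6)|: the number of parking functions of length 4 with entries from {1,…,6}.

|PF(4,6)| = 3·7^3 = 3·343 = 1029
One tuple (3,1,3,2) → sorted (1,2,3,3): b_i ≤ 2+i ∀i, a PF.

1029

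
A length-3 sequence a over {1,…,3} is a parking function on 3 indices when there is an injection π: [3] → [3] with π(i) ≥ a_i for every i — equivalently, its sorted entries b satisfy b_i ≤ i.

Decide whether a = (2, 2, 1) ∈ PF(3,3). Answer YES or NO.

YES

Sorted: b = (1, 2, 2).
  b_1=1 ≤ 1
  b_2=2 ≤ 2
  b_3=2 ≤ 3
All bounds hold ⇒ YES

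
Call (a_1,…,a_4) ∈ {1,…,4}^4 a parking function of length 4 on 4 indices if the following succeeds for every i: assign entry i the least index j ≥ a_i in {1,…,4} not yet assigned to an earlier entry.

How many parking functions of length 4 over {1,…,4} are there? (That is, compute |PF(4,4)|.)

|PF(4,4)| = (5−4)·5^(4−1) = 1×125 = 125 (Konheim–Weiss)
One tuple (1,2,2,4) → sorted (1,2,2,4): b_i ≤ i ∀i, a PF.

125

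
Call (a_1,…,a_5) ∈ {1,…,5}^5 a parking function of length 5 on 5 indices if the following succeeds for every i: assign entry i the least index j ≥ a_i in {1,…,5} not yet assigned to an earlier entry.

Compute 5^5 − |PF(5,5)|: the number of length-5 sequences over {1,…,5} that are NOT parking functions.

#PF = (5−5+1)·(5+1)^(5−1) = 1 · 1296 = 1296 (Konheim–Weiss)
One tuple (1,5,5,1,4) → sorted (1,1,4,5,5): b_3=4>3, not a PF.
Total 3125; non-PF = 3125−1296 = 1829

1829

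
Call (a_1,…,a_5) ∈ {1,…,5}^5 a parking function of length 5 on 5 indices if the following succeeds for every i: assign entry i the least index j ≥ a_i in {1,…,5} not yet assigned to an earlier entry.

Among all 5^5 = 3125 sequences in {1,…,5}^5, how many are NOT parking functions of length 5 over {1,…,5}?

1829

|PF(5,5)| = (6−5)·6^(5−1) = 1 · 1296 = 1296 (Pollak)
One tuple (2,2,5,4,2) → sorted (2,2,2,4,5): b_1=2>1, not a PF.
5^5 − 1296 = 3125 − 1296 = 1829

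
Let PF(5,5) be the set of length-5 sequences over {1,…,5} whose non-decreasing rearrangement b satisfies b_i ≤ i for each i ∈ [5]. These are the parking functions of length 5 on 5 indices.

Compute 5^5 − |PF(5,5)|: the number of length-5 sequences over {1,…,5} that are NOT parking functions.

1829

|PF| = (5+1−5)·(5+1)^{5−1} = 1·1296 = 1296 [KW]
E.g. (4,2,4,2,4) → sorted (2,2,4,4,4): b_1=2>1, not a PF.
Total 3125; non-PF = 3125−1296 = 1829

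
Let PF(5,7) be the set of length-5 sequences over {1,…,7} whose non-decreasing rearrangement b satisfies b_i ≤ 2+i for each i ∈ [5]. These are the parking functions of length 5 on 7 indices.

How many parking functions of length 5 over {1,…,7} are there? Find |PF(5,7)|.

Count = 3·8^4 = 3×4096 = 12288
Example (2,5,7,4,4) → sorted (2,4,4,5,7): b_i ≤ 2+i ∀i, a PF.

12288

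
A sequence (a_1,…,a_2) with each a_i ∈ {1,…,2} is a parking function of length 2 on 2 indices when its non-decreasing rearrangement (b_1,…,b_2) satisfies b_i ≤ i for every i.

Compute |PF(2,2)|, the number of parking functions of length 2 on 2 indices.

3

Count = (2−2+1)·(2+1)^(2−1) = 1 · 3 = 3 (Konheim–Weiss)
Check (1,2) → sorted (1,2): b_i ≤ i ∀i, a PF.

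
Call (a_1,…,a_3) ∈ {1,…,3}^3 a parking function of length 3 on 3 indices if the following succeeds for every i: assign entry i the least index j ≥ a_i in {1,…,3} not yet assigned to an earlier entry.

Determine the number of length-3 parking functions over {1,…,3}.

#PF = (3−3+1)·(3+1)^(3−1) = 1·16 = 16 [KW]
One tuple (2,3,1) → sorted (1,2,3): b_i ≤ i ∀i, a PF.

16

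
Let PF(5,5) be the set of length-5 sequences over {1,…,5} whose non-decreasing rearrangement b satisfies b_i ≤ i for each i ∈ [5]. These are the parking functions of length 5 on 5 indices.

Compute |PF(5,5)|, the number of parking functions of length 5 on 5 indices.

1296

|PF| = (5+1−5)·(5+1)^{5−1} = 1×1296 = 1296 (Pollak)
Check (4,2,1,5,1) → sorted (1,1,2,4,5): b_i ≤ i ∀i, a PF.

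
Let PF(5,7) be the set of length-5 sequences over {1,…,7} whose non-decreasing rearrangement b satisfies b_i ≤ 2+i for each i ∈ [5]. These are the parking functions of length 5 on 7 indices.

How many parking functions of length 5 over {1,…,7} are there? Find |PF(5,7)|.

12288

|PF(5,7)| = 3·8^4 = 3 · 4096 = 12288 (Konheim–Weiss)
Example (6,1,4,2,1) → sorted (1,1,2,4,6): b_i ≤ 2+i ∀i, a PF.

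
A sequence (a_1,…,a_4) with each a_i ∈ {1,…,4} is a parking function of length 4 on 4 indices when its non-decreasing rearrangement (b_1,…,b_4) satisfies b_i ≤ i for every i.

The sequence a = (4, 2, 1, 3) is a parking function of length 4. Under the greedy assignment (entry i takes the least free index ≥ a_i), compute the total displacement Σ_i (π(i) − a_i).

0

Σπ = 4·5/2 = 10 (π permutes [4]); Σa = 4+2+1+3 = 10; disp = 10−10 = 0.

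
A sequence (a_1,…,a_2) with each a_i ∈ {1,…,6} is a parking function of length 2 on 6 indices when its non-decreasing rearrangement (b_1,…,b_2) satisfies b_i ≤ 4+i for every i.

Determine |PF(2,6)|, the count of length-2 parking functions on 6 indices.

#PF = 5·7^1 = 5×7 = 35 [KW]
Example (1,4) → sorted (1,4): b_i ≤ 4+i ∀i, a PF.

35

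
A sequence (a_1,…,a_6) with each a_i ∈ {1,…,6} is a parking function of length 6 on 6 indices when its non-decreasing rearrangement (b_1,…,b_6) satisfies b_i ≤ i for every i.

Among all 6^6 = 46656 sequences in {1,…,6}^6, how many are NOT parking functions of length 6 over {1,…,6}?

29849

#PF = (7−6)·7^(6−1) = 1×16807 = 16807
E.g. (3,6,6,3,5,4) → sorted (3,3,4,5,6,6): b_1=3>1, not a PF.
So 46656 − 16807 = 29849 fail.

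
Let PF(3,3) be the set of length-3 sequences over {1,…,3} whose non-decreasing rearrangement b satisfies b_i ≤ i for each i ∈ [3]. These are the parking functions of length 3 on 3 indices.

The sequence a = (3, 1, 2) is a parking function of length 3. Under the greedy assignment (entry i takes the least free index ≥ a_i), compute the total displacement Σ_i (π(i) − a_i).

0

Σπ = 6 ({1..3} each once); Σa = 3+1+2 = 6; disp = 6−6 = 0.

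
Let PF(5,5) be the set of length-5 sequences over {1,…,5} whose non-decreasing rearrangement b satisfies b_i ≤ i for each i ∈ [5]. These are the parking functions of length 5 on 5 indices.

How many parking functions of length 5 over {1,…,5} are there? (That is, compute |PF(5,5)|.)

|PF| = 1·6^4 = 1 · 1296 = 1296
E.g. (3,3,3,1,1) → sorted (1,1,3,3,3): b_i ≤ i ∀i, a PF.

1296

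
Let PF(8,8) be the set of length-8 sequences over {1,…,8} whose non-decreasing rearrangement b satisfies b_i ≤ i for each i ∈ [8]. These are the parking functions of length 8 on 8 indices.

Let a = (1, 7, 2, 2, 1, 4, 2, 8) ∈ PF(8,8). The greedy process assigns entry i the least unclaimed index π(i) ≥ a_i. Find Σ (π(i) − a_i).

9

Σπ(i) = 1+…+8 = 36; Σa = 1+7+2+2+1+4+2+8 = 27; disp = 36−27 = 9.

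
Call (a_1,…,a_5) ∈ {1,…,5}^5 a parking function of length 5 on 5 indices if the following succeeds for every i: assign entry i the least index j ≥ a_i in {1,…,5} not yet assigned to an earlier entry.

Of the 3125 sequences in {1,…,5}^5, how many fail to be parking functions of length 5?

|PF| = 1·6^4 = 1 · 1296 = 1296
Example (4,5,5,5,3) → sorted (3,4,5,5,5): b_1=3>1, not a PF.
5^5 − 1296 = 3125 − 1296 = 1829

1829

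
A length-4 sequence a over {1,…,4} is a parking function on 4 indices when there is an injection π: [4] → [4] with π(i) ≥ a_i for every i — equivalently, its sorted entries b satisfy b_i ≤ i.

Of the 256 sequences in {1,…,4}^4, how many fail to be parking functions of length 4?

131

|PF| = (5−4)·5^(4−1) = 1×125 = 125 (Konheim–Weiss)
Check (4,2,4,2) → sorted (2,2,4,4): b_1=2>1, not a PF.
So 256 − 125 = 131 fail.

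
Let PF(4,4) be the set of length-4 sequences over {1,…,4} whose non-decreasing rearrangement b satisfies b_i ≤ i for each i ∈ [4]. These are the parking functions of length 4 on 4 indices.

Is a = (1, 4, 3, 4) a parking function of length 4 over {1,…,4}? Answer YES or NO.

NO

Rearranged: b = (1, 3, 4, 4).
  b_1=1 ≤ 1
  b_2=3 > 2
  fails at i=2 ⇒ NO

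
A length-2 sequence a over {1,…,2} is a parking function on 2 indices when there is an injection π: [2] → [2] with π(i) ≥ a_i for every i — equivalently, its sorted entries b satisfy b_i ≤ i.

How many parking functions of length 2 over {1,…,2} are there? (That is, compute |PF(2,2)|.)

Count = 1·3^1 = 1×3 = 3 (Pollak)
E.g. (1,1) → sorted (1,1): b_i ≤ i ∀i, a PF.

3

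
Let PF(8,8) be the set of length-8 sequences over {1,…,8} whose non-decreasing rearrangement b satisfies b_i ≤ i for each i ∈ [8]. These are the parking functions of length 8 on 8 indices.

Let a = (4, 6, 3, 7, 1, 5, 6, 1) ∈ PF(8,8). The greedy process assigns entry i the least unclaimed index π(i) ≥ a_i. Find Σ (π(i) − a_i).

Σπ = 36 ({1..8} each once); Σa = 4+6+3+7+1+5+6+1 = 33; disp = 36−33 = 3.

3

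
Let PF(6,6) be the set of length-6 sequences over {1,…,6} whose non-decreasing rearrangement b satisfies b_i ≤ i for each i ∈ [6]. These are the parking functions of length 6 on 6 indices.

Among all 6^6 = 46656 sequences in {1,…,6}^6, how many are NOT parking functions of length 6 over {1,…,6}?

|PF(6,6)| = (6−6+1)·(6+1)^(6−1) = 1×16807 = 16807
Check (4,6,2,6,6,6) → sorted (2,4,6,6,6,6): b_1=2>1, not a PF.
6^6 − 16807 = 46656 − 16807 = 29849

29849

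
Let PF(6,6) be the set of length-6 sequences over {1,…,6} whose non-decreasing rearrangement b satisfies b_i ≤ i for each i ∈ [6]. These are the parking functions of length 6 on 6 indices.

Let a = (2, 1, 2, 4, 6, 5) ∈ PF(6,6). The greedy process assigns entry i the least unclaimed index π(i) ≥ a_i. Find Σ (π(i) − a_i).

Σπ = 21 ({1..6} each once); Σa = 2+1+2+4+6+5 = 20; disp = 21−20 = 1.

1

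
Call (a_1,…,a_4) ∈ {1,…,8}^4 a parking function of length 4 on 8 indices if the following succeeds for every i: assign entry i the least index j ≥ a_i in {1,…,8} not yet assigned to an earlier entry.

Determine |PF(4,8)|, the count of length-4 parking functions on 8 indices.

3645

|PF(4,8)| = 5·9^3 = 5 · 729 = 3645 (Pollak)
Check (4,8,3,7) → sorted (3,4,7,8): b_i ≤ 4+i ∀i, a PF.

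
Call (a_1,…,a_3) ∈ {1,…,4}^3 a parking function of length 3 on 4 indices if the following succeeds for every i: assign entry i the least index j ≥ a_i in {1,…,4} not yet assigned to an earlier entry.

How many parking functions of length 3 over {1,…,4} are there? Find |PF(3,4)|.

Count = (5−3)·5^(3−1) = 2 · 25 = 50
Example (3,1,2) → sorted (1,2,3): b_i ≤ 1+i ∀i, a PF.

50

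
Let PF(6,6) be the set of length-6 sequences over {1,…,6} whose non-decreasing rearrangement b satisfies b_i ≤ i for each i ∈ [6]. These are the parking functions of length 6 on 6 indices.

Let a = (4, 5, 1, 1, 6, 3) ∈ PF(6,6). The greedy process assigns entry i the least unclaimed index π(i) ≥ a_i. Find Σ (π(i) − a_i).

1

Σπ = 6·7/2 = 21 (π permutes [6]); Σa = 4+5+1+1+6+3 = 20; disp = 21−20 = 1.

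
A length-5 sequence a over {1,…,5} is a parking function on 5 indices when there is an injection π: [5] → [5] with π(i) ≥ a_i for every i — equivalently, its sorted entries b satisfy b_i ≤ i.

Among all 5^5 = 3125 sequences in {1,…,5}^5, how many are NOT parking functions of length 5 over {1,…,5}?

Count = (5−5+1)·(5+1)^(5−1) = 1 · 1296 = 1296 [KW]
Check (5,5,5,3,2) → sorted (2,3,5,5,5): b_1=2>1, not a PF.
5^5 − 1296 = 3125 − 1296 = 1829

1829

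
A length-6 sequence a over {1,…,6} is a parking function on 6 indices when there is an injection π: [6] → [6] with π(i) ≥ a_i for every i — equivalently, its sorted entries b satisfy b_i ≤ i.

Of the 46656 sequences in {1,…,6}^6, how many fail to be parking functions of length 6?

|PF(6,6)| = 1·7^5 = 1·16807 = 16807
Check (6,3,5,4,6,6) → sorted (3,4,5,6,6,6): b_1=3>1, not a PF.
6^6 − 16807 = 46656 − 16807 = 29849

29849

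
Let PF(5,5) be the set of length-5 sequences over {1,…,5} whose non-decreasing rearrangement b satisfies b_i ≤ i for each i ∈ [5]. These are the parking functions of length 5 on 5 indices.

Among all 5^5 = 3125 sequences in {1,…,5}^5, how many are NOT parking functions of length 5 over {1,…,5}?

|PF| = (5−5+1)·(5+1)^(5−1) = 1 · 1296 = 1296 [KW]
E.g. (5,5,2,3,2) → sorted (2,2,3,5,5): b_1=2>1, not a PF.
5^5 − 1296 = 3125 − 1296 = 1829

1829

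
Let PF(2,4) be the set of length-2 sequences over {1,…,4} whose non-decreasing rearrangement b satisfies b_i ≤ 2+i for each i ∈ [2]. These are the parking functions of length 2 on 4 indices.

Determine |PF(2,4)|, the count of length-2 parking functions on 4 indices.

#PF = (4+1−2)·(4+1)^{2−1} = 3×5 = 15 (Konheim–Weiss)
E.g. (3,1) → sorted (1,3): b_i ≤ 2+i ∀i, a PF.

15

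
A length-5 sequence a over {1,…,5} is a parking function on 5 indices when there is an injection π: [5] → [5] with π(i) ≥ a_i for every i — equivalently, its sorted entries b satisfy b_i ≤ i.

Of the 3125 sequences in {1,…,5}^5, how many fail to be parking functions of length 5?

1829

|PF| = (6−5)·6^(5−1) = 1 · 1296 = 1296
One tuple (5,5,5,5,4) → sorted (4,5,5,5,5): b_1=4>1, not a PF.
5^5 − 1296 = 3125 − 1296 = 1829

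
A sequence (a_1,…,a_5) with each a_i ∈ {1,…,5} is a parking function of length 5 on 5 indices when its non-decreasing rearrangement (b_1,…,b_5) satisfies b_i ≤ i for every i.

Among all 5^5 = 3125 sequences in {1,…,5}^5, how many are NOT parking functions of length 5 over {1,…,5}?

|PF| = (6−5)·6^(5−1) = 1×1296 = 1296 [KW]
Example (5,3,5,3,2) → sorted (2,3,3,5,5): b_1=2>1, not a PF.
So 3125 − 1296 = 1829 fail.

1829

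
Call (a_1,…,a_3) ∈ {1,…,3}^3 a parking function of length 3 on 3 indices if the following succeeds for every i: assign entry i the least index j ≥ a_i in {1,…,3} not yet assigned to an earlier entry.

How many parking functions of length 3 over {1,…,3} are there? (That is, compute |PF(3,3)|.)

16

#PF = 1·4^2 = 1·16 = 16 (Pollak)
One tuple (2,1,3) → sorted (1,2,3): b_i ≤ i ∀i, a PF.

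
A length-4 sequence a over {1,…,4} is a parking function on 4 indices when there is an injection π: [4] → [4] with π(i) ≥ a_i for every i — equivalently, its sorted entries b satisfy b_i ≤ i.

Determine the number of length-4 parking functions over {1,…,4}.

125

Count = (4−4+1)·(4+1)^(4−1) = 1·125 = 125 (Konheim–Weiss)
Example (2,1,2,3) → sorted (1,2,2,3): b_i ≤ i ∀i, a PF.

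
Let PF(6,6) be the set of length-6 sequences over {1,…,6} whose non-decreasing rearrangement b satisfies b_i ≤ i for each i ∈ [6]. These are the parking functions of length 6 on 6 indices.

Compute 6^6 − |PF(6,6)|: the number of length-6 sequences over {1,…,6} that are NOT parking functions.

|PF(6,6)| = (6−6+1)·(6+1)^(6−1) = 1 · 16807 = 16807 (Pollak)
E.g. (6,3,5,6,2,5) → sorted (2,3,5,5,6,6): b_1=2>1, not a PF.
Total 46656; non-PF = 46656−16807 = 29849

29849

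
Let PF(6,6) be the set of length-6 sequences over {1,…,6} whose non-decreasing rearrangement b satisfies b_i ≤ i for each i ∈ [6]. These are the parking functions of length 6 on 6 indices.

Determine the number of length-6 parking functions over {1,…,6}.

|PF| = (6−6+1)·(6+1)^(6−1) = 1·16807 = 16807 (Konheim–Weiss)
E.g. (2,1,5,2,2,2) → sorted (1,2,2,2,2,5): b_i ≤ i ∀i, a PF.

16807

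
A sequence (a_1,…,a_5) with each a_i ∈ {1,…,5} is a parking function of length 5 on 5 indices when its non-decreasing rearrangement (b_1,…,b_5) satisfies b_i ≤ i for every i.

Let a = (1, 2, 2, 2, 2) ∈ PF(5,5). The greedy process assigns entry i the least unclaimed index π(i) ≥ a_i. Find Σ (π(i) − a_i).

Σπ(i) = 1+…+5 = 15; Σa = 1+2+2+2+2 = 9; disp = 15−9 = 6.

6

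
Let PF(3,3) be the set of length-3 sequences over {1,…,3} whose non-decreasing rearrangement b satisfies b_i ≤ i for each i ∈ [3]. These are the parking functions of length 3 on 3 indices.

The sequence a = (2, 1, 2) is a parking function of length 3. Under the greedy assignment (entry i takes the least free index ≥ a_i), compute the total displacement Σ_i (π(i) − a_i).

Σπ(i) = 1+…+3 = 6; Σa = 2+1+2 = 5; disp = 6−5 = 1.

1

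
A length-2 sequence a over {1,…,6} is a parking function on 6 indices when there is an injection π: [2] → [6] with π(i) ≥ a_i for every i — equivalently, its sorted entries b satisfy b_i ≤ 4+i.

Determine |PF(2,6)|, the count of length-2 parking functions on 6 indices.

35

|PF(2,6)| = (7−2)·7^(2−1) = 5·7 = 35 [KW]
One tuple (3,1) → sorted (1,3): b_i ≤ 4+i ∀i, a PF.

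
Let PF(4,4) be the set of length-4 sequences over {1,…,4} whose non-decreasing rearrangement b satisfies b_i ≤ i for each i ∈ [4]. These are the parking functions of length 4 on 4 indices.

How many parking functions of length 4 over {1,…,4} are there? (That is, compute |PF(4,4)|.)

125

Count = (4+1−4)·(4+1)^{4−1} = 1 · 125 = 125 [KW]
E.g. (1,3,2,4) → sorted (1,2,3,4): b_i ≤ i ∀i, a PF.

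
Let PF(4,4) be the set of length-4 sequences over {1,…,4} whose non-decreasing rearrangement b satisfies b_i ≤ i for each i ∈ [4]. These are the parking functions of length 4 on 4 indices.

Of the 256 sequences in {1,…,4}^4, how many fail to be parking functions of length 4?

131

|PF(4,4)| = (4−4+1)·(4+1)^(4−1) = 1 · 125 = 125 (Konheim–Weiss)
Example (2,4,4,2) → sorted (2,2,4,4): b_1=2>1, not a PF.
So 256 − 125 = 131 fail.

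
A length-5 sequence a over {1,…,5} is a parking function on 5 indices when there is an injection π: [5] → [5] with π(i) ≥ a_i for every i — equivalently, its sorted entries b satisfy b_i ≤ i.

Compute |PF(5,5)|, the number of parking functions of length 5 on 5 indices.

1296

#PF = (5+1−5)·(5+1)^{5−1} = 1×1296 = 1296 [KW]
One tuple (5,1,4,1,3) → sorted (1,1,3,4,5): b_i ≤ i ∀i, a PF.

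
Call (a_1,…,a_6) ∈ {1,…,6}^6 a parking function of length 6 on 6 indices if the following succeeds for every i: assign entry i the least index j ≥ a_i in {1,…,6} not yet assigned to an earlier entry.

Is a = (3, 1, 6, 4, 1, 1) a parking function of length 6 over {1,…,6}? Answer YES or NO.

Rearranged: b = (1, 1, 1, 3, 4, 6).
  b_1=1 ≤ 1
  b_2=1 ≤ 2
  b_3=1 ≤ 3
  b_4=3 ≤ 4
  b_5=4 ≤ 5
  b_6=6 ≤ 6
All bounds hold ⇒ YES

YES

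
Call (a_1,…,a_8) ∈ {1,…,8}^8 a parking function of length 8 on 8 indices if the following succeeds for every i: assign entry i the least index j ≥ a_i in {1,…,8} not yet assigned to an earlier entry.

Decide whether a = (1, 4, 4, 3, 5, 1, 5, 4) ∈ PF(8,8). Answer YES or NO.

YES

Order a: b = (1, 1, 3, 4, 4, 4, 5, 5).
  b_1=1 ≤ 1
  b_2=1 ≤ 2
  b_3=3 ≤ 3
  b_4=4 ≤ 4
  b_5=4 ≤ 5
  b_6=4 ≤ 6
  b_7=5 ≤ 7
  b_8=5 ≤ 8
All bounds hold ⇒ YES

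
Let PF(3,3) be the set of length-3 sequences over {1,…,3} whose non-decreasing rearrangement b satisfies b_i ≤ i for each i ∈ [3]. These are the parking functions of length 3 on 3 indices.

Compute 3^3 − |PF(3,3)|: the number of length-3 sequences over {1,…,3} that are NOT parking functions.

|PF| = (3−3+1)·(3+1)^(3−1) = 1·16 = 16 (Pollak)
One tuple (3,3,2) → sorted (2,3,3): b_1=2>1, not a PF.
3^3 − 16 = 27 − 16 = 11

11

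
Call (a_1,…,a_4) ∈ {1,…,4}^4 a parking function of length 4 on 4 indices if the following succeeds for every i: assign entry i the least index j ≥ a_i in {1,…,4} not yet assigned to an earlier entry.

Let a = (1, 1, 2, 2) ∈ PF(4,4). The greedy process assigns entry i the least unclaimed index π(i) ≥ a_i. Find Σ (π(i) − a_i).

4

Σπ = 10 ({1..4} each once); Σa = 1+1+2+2 = 6; disp = 10−6 = 4.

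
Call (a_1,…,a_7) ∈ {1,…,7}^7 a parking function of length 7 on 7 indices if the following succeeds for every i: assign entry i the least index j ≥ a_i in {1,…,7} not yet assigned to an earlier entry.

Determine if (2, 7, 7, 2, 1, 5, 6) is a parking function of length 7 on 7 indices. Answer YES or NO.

Order a: b = (1, 2, 2, 5, 6, 7, 7).
  b_1=1 ≤ 1
  b_2=2 ≤ 2
  b_3=2 ≤ 3
  b_4=5 > 4
  fails at i=4 ⇒ NO

NO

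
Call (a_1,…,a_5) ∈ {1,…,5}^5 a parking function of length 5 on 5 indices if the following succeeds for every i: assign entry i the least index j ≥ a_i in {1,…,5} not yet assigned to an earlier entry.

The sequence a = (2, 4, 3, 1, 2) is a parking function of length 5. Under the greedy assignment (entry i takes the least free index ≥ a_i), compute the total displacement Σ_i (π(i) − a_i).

Σπ = 5·6/2 = 15 (π permutes [5]); Σa = 2+4+3+1+2 = 12; disp = 15−12 = 3.

3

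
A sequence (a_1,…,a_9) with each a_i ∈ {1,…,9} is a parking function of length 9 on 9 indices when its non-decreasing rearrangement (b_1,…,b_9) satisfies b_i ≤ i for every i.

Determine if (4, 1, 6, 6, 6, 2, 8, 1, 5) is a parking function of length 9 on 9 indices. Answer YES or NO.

YES

Order a: b = (1, 1, 2, 4, 5, 6, 6, 6, 8).
  b_1=1 ≤ 1
  b_2=1 ≤ 2
  b_3=2 ≤ 3
  b_4=4 ≤ 4
  b_5=5 ≤ 5
  b_6=6 ≤ 6
  b_7=6 ≤ 7
  b_8=6 ≤ 8
  b_9=8 ≤ 9
All bounds hold ⇒ YES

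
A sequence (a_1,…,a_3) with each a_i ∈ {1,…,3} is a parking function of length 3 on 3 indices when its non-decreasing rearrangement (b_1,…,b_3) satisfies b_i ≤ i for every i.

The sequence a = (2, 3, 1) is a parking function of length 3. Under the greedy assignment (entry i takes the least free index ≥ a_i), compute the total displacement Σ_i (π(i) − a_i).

Σπ = 6 ({1..3} each once); Σa = 2+3+1 = 6; disp = 6−6 = 0.

0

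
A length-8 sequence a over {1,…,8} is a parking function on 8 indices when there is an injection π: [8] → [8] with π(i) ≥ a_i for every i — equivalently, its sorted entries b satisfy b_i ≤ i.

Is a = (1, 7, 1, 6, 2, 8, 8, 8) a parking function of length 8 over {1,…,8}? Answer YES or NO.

Order a: b = (1, 1, 2, 6, 7, 8, 8, 8).
  b_1=1 ≤ 1
  b_2=1 ≤ 2
  b_3=2 ≤ 3
  b_4=6 > 4
  fails at i=4 ⇒ NO

NO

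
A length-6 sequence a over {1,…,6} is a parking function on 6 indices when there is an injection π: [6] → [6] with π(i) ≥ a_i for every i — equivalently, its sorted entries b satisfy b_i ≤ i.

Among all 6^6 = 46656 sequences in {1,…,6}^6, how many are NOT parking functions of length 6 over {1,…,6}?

29849

|PF| = (7−6)·7^(6−1) = 1×16807 = 16807 (Konheim–Weiss)
Example (1,6,2,4,6,1) → sorted (1,1,2,4,6,6): b_5=6>5, not a PF.
Total 46656; non-PF = 46656−16807 = 29849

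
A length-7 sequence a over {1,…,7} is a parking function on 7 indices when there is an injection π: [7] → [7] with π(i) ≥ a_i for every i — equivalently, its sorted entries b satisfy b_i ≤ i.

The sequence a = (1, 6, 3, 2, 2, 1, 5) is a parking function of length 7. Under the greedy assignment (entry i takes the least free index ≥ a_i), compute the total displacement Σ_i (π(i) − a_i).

8

Σπ(i) = 1+…+7 = 28; Σa = 1+6+3+2+2+1+5 = 20; disp = 28−20 = 8.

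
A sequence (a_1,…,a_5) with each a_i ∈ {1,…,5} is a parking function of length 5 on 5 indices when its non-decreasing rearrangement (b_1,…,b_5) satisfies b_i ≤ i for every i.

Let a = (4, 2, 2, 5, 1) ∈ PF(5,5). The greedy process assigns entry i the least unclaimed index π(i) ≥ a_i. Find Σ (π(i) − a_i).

1

Σπ(i) = 1+…+5 = 15; Σa = 4+2+2+5+1 = 14; disp = 15−14 = 1.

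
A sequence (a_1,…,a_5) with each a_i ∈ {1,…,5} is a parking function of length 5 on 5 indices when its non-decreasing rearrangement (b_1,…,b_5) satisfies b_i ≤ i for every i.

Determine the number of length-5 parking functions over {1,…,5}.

|PF(5,5)| = 1·6^4 = 1×1296 = 1296 (Konheim–Weiss)
Check (1,2,4,2,1) → sorted (1,1,2,2,4): b_i ≤ i ∀i, a PF.

1296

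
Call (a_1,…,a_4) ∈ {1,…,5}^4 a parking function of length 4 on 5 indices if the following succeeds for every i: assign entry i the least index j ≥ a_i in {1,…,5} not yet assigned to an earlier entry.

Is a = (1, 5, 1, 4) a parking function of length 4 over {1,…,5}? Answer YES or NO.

YES

Sorted: b = (1, 1, 4, 5).
  b_1=1 ≤ 2
  b_2=1 ≤ 3
  b_3=4 ≤ 4
  b_4=5 ≤ 5
All bounds hold ⇒ YES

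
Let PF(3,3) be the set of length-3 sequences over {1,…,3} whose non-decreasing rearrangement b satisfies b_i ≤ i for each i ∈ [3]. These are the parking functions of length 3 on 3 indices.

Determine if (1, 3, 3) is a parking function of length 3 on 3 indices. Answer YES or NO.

Rearranged: b = (1, 3, 3).
  b_1=1 ≤ 1
  b_2=3 > 2
  fails at i=2 ⇒ NO

NO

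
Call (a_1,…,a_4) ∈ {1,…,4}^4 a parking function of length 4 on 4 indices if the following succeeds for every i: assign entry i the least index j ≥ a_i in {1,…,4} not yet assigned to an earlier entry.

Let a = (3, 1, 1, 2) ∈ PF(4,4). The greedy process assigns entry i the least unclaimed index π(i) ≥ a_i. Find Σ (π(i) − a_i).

Σπ = 4·5/2 = 10 (π permutes [4]); Σa = 3+1+1+2 = 7; disp = 10−7 = 3.

3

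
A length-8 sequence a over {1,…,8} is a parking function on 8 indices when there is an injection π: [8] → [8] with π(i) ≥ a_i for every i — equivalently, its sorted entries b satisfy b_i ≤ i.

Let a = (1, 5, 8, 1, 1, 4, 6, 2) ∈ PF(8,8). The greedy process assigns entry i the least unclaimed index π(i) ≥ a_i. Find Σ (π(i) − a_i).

Σπ = 8·9/2 = 36 (π permutes [8]); Σa = 1+5+8+1+1+4+6+2 = 28; disp = 36−28 = 8.

8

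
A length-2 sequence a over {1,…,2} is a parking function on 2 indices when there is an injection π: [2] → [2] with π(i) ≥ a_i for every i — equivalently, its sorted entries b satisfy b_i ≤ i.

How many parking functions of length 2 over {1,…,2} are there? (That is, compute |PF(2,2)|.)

3

Count = (2−2+1)·(2+1)^(2−1) = 1 · 3 = 3
Check (1,2) → sorted (1,2): b_i ≤ i ∀i, a PF.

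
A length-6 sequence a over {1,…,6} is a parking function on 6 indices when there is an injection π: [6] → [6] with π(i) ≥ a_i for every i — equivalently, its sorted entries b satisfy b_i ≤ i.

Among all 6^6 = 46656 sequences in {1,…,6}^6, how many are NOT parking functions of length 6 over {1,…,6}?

Count = (6+1−6)·(6+1)^{6−1} = 1·16807 = 16807 [KW]
Check (5,6,4,2,1,5) → sorted (1,2,4,5,5,6): b_3=4>3, not a PF.
So 46656 − 16807 = 29849 fail.

29849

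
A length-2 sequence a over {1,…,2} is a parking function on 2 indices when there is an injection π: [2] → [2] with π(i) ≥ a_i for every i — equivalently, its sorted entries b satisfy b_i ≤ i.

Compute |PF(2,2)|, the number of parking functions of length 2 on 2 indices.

3

Count = (3−2)·3^(2−1) = 1×3 = 3
Example (1,2) → sorted (1,2): b_i ≤ i ∀i, a PF.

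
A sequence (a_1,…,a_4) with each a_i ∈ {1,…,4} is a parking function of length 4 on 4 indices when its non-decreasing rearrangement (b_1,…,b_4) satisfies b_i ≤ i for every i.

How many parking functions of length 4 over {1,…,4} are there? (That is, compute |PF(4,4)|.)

|PF(4,4)| = (4−4+1)·(4+1)^(4−1) = 1·125 = 125 (Pollak)
One tuple (4,1,3,1) → sorted (1,1,3,4): b_i ≤ i ∀i, a PF.

125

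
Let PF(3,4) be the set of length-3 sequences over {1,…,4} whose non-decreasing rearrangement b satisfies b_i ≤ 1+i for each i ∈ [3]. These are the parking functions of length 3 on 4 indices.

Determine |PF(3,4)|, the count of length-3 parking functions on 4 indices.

50

Count = (4−3+1)·(4+1)^(3−1) = 2×25 = 50 [KW]
Example (2,3,1) → sorted (1,2,3): b_i ≤ 1+i ∀i, a PF.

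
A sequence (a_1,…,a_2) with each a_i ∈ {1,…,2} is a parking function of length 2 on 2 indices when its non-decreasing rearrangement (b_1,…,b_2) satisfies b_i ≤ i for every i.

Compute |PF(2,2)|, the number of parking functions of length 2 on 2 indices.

|PF| = (3−2)·3^(2−1) = 1×3 = 3 [KW]
Check (1,2) → sorted (1,2): b_i ≤ i ∀i, a PF.

3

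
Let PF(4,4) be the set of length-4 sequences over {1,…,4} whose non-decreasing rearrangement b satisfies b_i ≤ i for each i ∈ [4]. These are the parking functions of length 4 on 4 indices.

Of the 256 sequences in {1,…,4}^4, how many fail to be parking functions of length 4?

131

#PF = (5−4)·5^(4−1) = 1×125 = 125 (Konheim–Weiss)
One tuple (1,4,4,4) → sorted (1,4,4,4): b_2=4>2, not a PF.
So 256 − 125 = 131 fail.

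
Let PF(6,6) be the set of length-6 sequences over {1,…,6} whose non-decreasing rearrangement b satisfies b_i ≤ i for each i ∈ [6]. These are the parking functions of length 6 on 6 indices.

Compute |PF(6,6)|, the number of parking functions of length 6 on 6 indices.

16807

|PF| = (7−6)·7^(6−1) = 1·16807 = 16807 [KW]
Check (2,4,2,2,1,4) → sorted (1,2,2,2,4,4): b_i ≤ i ∀i, a PF.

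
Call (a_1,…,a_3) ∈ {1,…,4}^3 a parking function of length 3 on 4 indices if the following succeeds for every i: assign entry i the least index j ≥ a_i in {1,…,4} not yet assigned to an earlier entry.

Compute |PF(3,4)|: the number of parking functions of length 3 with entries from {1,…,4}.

50

Count = 2·5^2 = 2×25 = 50 (Konheim–Weiss)
Check (1,3,1) → sorted (1,1,3): b_i ≤ 1+i ∀i, a PF.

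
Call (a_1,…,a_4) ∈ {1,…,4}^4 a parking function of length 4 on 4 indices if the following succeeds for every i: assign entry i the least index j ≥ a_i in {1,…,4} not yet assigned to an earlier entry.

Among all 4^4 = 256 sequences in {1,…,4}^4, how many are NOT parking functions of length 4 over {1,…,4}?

131

Count = (4+1−4)·(4+1)^{4−1} = 1·125 = 125 (Konheim–Weiss)
Example (4,4,2,4) → sorted (2,4,4,4): b_1=2>1, not a PF.
Total 256; non-PF = 256−125 = 131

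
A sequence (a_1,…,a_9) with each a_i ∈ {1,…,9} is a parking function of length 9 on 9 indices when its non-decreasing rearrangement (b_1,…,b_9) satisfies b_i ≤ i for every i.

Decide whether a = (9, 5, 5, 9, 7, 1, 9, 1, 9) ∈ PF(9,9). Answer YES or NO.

Order a: b = (1, 1, 5, 5, 7, 9, 9, 9, 9).
  b_1=1 ≤ 1
  b_2=1 ≤ 2
  b_3=5 > 3
  fails at i=3 ⇒ NO

NO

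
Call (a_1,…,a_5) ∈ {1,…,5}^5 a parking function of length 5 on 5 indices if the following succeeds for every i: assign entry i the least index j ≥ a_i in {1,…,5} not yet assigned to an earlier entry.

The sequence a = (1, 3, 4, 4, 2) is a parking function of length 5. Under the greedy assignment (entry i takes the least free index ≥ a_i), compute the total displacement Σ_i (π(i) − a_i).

Σπ(i) = 1+…+5 = 15; Σa = 1+3+4+4+2 = 14; disp = 15−14 = 1.

1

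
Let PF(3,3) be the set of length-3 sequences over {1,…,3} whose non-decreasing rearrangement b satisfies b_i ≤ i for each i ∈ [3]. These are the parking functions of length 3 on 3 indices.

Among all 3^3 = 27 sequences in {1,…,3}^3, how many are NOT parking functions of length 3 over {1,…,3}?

11

|PF| = (3+1−3)·(3+1)^{3−1} = 1×16 = 16 (Pollak)
Check (3,3,3) → sorted (3,3,3): b_1=3>1, not a PF.
So 27 − 16 = 11 fail.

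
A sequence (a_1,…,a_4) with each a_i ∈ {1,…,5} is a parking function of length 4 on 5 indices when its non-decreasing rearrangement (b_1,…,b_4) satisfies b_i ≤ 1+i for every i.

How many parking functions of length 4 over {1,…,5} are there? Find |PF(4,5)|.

|PF| = (5−4+1)·(5+1)^(4−1) = 2×216 = 432
Check (1,3,4,1) → sorted (1,1,3,4): b_i ≤ 1+i ∀i, a PF.

432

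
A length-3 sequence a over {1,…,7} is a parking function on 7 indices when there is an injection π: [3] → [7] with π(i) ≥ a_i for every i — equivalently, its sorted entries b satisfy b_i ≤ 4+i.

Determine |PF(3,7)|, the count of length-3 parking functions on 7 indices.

320

#PF = (7−3+1)·(7+1)^(3−1) = 5×64 = 320
Example (4,5,5) → sorted (4,5,5): b_i ≤ 4+i ∀i, a PF.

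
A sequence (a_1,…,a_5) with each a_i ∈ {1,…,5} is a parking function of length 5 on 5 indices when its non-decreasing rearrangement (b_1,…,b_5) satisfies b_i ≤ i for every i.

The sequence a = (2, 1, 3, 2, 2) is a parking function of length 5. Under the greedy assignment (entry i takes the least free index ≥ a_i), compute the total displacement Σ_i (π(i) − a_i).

5

Σπ(i) = 1+…+5 = 15; Σa = 2+1+3+2+2 = 10; disp = 15−10 = 5.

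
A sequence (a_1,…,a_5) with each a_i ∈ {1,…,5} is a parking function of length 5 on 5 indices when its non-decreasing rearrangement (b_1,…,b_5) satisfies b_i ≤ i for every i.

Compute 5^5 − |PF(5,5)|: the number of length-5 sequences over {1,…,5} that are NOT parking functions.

1829

|PF| = (6−5)·6^(5−1) = 1 · 1296 = 1296
Example (5,3,5,4,5) → sorted (3,4,5,5,5): b_1=3>1, not a PF.
So 3125 − 1296 = 1829 fail.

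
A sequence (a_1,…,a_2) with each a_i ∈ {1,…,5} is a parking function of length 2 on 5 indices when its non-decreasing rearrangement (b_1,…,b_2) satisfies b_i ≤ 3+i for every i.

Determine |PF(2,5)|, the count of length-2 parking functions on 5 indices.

24

#PF = (6−2)·6^(2−1) = 4×6 = 24
Check (5,1) → sorted (1,5): b_i ≤ 3+i ∀i, a PF.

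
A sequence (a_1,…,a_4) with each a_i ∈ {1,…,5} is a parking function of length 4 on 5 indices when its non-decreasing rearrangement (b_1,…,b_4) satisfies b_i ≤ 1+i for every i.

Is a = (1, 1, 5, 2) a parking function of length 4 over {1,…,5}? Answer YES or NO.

YES

Sorted: b = (1, 1, 2, 5).
  b_1=1 ≤ 2
  b_2=1 ≤ 3
  b_3=2 ≤ 4
  b_4=5 ≤ 5
All bounds hold ⇒ YES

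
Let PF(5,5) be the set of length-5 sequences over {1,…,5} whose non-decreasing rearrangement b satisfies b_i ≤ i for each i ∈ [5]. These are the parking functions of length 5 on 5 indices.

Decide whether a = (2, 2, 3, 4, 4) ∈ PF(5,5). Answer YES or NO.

Rearranged: b = (2, 2, 3, 4, 4).
  b_1=2 > 1
  fails at i=1 ⇒ NO

NO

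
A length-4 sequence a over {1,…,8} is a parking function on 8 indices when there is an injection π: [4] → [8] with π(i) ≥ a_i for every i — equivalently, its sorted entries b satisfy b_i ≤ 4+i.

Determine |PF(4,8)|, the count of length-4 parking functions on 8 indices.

3645

#PF = (8−4+1)·(8+1)^(4−1) = 5 · 729 = 3645 [KW]
Check (7,8,1,3) → sorted (1,3,7,8): b_i ≤ 4+i ∀i, a PF.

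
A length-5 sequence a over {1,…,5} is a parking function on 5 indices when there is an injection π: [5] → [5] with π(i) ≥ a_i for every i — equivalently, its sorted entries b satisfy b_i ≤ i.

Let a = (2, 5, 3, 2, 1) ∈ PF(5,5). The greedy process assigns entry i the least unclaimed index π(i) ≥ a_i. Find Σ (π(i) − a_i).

Σπ = 15 ({1..5} each once); Σa = 2+5+3+2+1 = 13; disp = 15−13 = 2.

2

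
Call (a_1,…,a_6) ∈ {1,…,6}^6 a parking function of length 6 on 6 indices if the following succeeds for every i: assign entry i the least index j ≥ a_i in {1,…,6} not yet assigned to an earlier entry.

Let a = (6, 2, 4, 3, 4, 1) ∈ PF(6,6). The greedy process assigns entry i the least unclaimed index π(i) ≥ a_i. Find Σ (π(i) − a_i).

Σπ = 6·7/2 = 21 (π permutes [6]); Σa = 6+2+4+3+4+1 = 20; disp = 21−20 = 1.

1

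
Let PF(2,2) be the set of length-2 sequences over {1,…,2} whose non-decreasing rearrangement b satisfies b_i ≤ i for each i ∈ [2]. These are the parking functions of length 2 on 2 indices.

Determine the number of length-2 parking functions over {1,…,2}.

3

|PF| = (2−2+1)·(2+1)^(2−1) = 1×3 = 3 (Pollak)
One tuple (1,1) → sorted (1,1): b_i ≤ i ∀i, a PF.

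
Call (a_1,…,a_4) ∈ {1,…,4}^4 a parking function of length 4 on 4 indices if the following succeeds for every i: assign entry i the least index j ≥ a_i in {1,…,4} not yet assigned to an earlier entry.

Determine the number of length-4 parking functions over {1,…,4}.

125

|PF| = (4+1−4)·(4+1)^{4−1} = 1×125 = 125 [KW]
E.g. (4,1,1,2) → sorted (1,1,2,4): b_i ≤ i ∀i, a PF.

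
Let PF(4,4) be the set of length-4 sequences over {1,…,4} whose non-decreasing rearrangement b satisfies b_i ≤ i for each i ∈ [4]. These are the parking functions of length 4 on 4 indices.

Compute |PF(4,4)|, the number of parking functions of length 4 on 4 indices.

Count = (4−4+1)·(4+1)^(4−1) = 1×125 = 125 [KW]
Example (3,1,1,1) → sorted (1,1,1,3): b_i ≤ i ∀i, a PF.

125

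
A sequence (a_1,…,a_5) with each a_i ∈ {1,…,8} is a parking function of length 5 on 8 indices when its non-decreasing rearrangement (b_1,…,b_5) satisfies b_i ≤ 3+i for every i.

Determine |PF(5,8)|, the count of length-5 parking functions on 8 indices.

|PF(5,8)| = 4·9^4 = 4·6561 = 26244
E.g. (6,6,3,1,7) → sorted (1,3,6,6,7): b_i ≤ 3+i ∀i, a PF.

26244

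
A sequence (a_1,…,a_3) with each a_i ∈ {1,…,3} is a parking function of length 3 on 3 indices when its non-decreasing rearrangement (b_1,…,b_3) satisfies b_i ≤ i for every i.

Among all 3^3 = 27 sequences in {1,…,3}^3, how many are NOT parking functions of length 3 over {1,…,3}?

#PF = (4−3)·4^(3−1) = 1×16 = 16 (Konheim–Weiss)
One tuple (2,2,2) → sorted (2,2,2): b_1=2>1, not a PF.
3^3 − 16 = 27 − 16 = 11

11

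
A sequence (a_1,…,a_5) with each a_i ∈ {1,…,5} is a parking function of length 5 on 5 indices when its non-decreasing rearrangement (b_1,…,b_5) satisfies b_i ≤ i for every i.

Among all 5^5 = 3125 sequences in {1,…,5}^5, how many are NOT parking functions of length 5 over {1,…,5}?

1829

|PF(5,5)| = (6−5)·6^(5−1) = 1·1296 = 1296
One tuple (4,4,2,2,5) → sorted (2,2,4,4,5): b_1=2>1, not a PF.
Total 3125; non-PF = 3125−1296 = 1829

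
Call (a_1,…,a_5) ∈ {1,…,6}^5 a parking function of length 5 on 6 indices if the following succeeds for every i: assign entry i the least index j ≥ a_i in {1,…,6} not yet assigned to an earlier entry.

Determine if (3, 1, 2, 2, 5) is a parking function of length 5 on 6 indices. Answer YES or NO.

YES

Rearranged: b = (1, 2, 2, 3, 5).
  b_1=1 ≤ 2
  b_2=2 ≤ 3
  b_3=2 ≤ 4
  b_4=3 ≤ 5
  b_5=5 ≤ 6
All bounds hold ⇒ YES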